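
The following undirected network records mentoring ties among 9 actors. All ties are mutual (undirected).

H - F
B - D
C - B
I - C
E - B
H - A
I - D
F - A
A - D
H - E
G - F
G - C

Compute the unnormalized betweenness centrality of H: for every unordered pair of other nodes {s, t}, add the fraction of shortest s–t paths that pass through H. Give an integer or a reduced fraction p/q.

17/6

Pairs whose geodesics pass through H — B–F: 1/3; G–E: 1/2; F–E: 1; A–E: 1.
All other pairs contribute 0.
Summing the contributions gives betweenness(H) = 17/6.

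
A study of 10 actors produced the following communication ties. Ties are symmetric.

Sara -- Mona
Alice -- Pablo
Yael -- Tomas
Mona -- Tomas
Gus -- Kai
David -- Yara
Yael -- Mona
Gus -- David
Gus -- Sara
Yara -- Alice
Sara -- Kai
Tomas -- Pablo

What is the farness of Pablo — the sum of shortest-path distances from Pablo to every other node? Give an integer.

22

Distances from Pablo: Alice:1, David:3, Gus:4, Kai:4, Mona:2, Sara:3, Tomas:1, Yael:2, Yara:2.
Sum = 1 + 3 + 4 + 4 + 2 + 3 + 1 + 2 + 2 = 22.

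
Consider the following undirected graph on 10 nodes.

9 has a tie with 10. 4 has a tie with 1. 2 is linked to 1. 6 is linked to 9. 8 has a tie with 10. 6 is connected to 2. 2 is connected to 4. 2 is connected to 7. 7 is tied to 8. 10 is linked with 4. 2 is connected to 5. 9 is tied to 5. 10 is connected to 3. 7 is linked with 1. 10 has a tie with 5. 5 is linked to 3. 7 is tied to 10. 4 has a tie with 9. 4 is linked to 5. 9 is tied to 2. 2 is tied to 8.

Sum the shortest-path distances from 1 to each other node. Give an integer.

Distances from 1: 2:1, 3:3, 4:1, 5:2, 6:2, 7:1, 8:2, 9:2, 10:2.
Sum = 1 + 3 + 1 + 2 + 2 + 1 + 2 + 2 + 2 = 16.

16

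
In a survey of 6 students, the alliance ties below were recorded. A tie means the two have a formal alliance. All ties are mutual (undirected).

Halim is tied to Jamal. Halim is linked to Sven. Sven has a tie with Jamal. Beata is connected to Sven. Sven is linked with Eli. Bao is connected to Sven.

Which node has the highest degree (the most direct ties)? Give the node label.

Sven

Degrees — Bao:1, Beata:1, Eli:1, Halim:2, Jamal:2, Sven:5.
The maximum is 5, attained only by Sven.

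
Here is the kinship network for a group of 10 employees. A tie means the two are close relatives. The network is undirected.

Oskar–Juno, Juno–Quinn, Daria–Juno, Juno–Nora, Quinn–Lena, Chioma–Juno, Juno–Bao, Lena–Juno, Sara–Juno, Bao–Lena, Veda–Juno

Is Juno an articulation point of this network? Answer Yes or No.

Yes

Removing Juno leaves {Daria} with no path to {Chioma}, so the network splits into 7 components. Juno is a cut vertex.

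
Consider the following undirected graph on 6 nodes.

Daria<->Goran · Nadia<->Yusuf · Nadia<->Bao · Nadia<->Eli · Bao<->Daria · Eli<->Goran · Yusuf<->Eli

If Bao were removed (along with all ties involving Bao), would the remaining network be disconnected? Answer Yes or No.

No

Even without Bao, every remaining node can still reach every other (the residual graph is connected), so Bao is not a cut vertex.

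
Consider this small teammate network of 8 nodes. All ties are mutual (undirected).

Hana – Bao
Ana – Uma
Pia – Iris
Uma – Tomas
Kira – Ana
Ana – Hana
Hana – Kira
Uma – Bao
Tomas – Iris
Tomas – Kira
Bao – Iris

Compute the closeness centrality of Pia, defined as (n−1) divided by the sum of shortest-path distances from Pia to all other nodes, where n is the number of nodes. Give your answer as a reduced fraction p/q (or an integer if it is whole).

Distances from Pia: Ana:4, Bao:2, Hana:3, Iris:1, Kira:3, Tomas:2, Uma:3. Sum = 18.
n = 8, so closeness = 7/18.

7/18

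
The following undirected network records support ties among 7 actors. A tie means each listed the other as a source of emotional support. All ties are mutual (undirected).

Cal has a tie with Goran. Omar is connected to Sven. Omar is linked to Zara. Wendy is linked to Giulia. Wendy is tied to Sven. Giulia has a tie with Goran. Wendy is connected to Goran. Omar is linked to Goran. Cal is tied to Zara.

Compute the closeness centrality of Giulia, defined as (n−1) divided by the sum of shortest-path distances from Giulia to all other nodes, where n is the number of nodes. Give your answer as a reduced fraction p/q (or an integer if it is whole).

6/11

Distances from Giulia: Cal:2, Goran:1, Omar:2, Sven:2, Wendy:1, Zara:3. Sum = 11.
n = 7, so closeness = 6/11.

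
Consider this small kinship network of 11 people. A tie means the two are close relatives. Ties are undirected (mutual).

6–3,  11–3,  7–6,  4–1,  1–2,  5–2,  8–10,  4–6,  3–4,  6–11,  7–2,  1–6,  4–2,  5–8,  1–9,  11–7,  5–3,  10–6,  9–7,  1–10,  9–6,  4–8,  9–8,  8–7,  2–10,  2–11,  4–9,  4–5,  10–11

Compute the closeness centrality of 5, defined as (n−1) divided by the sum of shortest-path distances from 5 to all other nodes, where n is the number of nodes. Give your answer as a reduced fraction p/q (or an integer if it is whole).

Distances from 5: 1:2, 2:1, 3:1, 4:1, 6:2, 7:2, 8:1, 9:2, 10:2, 11:2. Sum = 16.
n = 11, so closeness = 10/16 = 5/8.

5/8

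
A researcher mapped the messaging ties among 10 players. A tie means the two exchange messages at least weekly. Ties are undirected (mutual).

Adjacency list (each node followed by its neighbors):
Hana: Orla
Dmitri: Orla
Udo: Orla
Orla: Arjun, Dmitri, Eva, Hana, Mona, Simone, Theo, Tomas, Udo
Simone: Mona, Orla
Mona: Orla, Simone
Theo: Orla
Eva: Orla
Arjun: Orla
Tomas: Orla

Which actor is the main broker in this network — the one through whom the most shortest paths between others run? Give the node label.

Unnormalized betweenness of each node: Arjun:0, Dmitri:0, Eva:0, Hana:0, Mona:0, Orla:35, Simone:0, Theo:0, Tomas:0, Udo:0.
Orla has the largest value, 35, making it the main broker — the node through which the most shortest paths run.

Orla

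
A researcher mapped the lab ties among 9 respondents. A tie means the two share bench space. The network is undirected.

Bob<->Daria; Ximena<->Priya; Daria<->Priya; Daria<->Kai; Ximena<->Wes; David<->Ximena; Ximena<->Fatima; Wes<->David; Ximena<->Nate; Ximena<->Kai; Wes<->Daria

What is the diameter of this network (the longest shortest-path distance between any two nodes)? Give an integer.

Eccentricity of each node (its greatest distance to any other): Bob:4, Daria:3, David:3, Fatima:4, Kai:2, Nate:4, Priya:2, Wes:2, Ximena:3.
The maximum eccentricity is 4, realized for instance by the pair Nate–Bob via Nate – Ximena – Wes – Daria – Bob. So the diameter is 4.

4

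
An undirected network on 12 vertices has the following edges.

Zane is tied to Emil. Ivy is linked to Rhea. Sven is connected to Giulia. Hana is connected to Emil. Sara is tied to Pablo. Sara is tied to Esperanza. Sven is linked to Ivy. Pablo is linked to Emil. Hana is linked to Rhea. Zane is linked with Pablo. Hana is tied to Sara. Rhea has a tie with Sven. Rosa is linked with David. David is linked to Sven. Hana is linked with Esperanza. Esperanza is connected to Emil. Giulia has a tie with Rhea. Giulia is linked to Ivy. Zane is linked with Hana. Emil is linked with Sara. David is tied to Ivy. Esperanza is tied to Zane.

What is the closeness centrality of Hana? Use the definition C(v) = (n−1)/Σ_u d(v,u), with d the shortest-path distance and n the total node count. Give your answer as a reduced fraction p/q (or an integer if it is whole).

Distances from Hana: David:3, Emil:1, Esperanza:1, Giulia:2, Ivy:2, Pablo:2, Rhea:1, Rosa:4, Sara:1, Sven:2, Zane:1. Sum = 20.
n = 12, so closeness = 11/20.

11/20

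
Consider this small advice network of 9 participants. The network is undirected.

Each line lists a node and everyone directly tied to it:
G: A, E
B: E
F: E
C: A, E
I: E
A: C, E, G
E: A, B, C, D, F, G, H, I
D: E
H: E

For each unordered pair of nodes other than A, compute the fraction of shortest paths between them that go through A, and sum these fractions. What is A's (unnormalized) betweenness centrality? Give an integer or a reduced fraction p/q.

Pairs whose geodesics pass through A — G–C: 1/2.
All other pairs contribute 0.
Summing the contributions gives betweenness(A) = 1/2.

1/2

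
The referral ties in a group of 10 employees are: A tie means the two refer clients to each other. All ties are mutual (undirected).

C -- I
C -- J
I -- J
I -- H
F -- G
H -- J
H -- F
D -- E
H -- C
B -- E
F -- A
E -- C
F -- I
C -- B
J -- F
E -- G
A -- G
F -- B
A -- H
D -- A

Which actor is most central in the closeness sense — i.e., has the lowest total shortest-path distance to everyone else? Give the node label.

Farness (sum of distances to all others) for each node — A:14, B:15, C:13, D:18, E:14, F:12, G:15, H:13, I:15, J:15.
The smallest farness is 12, for F, so F has the highest closeness.

F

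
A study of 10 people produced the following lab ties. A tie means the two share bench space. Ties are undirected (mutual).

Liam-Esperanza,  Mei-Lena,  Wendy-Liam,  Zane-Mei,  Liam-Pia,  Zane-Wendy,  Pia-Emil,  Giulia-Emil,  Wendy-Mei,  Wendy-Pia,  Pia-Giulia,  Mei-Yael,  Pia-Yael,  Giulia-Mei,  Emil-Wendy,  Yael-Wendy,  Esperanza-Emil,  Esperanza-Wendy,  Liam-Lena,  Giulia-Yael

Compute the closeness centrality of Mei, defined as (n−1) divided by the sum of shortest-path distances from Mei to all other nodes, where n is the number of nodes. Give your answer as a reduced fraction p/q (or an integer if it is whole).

Distances from Mei: Emil:2, Esperanza:2, Giulia:1, Lena:1, Liam:2, Pia:2, Wendy:1, Yael:1, Zane:1. Sum = 13.
n = 10, so closeness = 9/13.

9/13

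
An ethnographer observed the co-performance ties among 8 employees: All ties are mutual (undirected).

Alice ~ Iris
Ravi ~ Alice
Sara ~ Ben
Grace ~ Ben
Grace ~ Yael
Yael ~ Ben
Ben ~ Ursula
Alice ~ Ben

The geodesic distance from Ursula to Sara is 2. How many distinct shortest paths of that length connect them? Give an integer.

The shortest distance is 2, and the only length-2 path is Ursula–Ben–Sara. So there is exactly 1 shortest path.

1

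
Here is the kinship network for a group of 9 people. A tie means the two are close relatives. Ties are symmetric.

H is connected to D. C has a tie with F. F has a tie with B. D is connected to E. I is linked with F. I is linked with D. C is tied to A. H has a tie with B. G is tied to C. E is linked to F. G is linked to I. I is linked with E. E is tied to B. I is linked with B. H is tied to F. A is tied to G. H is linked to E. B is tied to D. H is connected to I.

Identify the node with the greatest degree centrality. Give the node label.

I

Degrees — A:2, B:5, C:3, D:4, E:5, F:5, G:3, H:5, I:6.
The maximum is 6, attained only by I.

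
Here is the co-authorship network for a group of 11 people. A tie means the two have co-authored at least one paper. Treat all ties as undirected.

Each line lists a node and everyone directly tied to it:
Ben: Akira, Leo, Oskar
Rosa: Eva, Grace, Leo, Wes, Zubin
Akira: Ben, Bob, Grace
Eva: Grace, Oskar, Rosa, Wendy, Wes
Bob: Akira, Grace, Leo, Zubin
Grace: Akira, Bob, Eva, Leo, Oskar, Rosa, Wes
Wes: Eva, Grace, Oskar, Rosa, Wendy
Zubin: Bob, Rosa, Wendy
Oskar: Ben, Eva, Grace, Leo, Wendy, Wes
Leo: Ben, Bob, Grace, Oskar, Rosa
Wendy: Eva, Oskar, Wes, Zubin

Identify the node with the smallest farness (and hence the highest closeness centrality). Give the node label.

Farness (sum of distances to all others) for each node — Akira:18, Ben:18, Bob:16, Eva:15, Grace:13, Leo:15, Oskar:14, Rosa:15, Wendy:17, Wes:15, Zubin:18.
The smallest farness is 13, for Grace, so Grace has the highest closeness.

Grace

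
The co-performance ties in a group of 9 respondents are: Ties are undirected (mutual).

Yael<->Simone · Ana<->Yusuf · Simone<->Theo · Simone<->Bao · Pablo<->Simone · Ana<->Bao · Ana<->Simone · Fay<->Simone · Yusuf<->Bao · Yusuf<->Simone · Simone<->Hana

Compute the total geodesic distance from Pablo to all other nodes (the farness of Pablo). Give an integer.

Distances from Pablo: Ana:2, Bao:2, Fay:2, Hana:2, Simone:1, Theo:2, Yael:2, Yusuf:2.
Sum = 2 + 2 + 2 + 2 + 1 + 2 + 2 + 2 = 15.

15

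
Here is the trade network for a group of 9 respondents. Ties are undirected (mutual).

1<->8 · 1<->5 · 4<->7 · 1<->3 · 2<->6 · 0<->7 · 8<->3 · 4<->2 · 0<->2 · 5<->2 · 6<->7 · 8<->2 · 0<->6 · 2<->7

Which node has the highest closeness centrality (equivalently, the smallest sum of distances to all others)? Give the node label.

2

Farness (sum of distances to all others) for each node — 0:15, 1:17, 2:10, 3:18, 4:16, 5:14, 6:15, 7:14, 8:13.
The smallest farness is 10, for 2, so 2 has the highest closeness.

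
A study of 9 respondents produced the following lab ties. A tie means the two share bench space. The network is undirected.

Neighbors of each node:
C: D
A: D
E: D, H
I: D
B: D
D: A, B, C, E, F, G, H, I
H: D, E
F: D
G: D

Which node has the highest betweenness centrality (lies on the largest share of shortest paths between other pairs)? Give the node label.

D

Unnormalized betweenness of each node: A:0, B:0, C:0, D:27, E:0, F:0, G:0, H:0, I:0.
D has the largest value, 27, making it the main broker — the node through which the most shortest paths run.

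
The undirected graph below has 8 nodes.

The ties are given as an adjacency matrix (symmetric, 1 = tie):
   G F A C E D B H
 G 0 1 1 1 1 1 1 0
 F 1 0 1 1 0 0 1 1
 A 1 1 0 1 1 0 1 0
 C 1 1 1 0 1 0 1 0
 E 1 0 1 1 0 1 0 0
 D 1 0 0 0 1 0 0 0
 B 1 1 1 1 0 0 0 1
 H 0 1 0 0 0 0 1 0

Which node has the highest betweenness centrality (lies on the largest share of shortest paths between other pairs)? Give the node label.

G

Unnormalized betweenness of each node: A:1, B:5/2, C:1, D:0, E:1, F:5/2, G:5, H:0.
G has the largest value, 5, making it the main broker — the node through which the most shortest paths run.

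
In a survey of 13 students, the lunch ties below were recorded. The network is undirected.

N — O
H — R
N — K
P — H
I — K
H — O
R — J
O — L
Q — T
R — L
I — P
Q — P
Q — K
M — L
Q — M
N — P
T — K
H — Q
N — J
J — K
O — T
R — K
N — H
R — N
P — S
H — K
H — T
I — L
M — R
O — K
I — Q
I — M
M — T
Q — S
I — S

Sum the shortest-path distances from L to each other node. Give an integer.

20

Distances from L: H:2, I:1, J:2, K:2, M:1, N:2, O:1, P:2, Q:2, R:1, S:2, T:2.
Sum = 2 + 1 + 2 + 2 + 1 + 2 + 1 + 2 + 2 + 1 + 2 + 2 = 20.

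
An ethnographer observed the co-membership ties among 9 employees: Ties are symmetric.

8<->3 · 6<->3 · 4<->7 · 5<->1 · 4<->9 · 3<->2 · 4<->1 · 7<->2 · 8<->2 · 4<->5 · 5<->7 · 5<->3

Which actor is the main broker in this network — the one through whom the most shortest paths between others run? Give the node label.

Unnormalized betweenness of each node: 1:0, 2:3, 3:65/6, 4:47/6, 5:61/6, 6:0, 7:25/6, 8:0, 9:0.
3 has the largest value, 65/6, making it the main broker — the node through which the most shortest paths run.

3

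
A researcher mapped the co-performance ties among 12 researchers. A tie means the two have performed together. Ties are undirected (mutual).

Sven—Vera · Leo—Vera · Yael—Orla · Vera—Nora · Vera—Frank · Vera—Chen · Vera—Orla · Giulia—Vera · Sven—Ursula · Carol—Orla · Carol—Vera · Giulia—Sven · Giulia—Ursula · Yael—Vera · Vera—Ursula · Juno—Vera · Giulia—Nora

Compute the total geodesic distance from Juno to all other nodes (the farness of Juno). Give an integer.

21

Distances from Juno: Carol:2, Chen:2, Frank:2, Giulia:2, Leo:2, Nora:2, Orla:2, Sven:2, Ursula:2, Vera:1, Yael:2.
Sum = 2 + 2 + 2 + 2 + 2 + 2 + 2 + 2 + 2 + 1 + 2 = 21.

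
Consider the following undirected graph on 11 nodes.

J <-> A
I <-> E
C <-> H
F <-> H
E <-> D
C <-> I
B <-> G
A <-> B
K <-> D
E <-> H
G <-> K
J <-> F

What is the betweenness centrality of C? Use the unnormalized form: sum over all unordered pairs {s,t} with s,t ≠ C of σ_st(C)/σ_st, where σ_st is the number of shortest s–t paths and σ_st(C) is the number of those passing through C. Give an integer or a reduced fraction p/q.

Pairs whose geodesics pass through C — A–I: 1/2; J–I: 1/2; F–I: 1/2; H–I: 1/2.
All other pairs contribute 0.
Summing the contributions gives betweenness(C) = 2.

2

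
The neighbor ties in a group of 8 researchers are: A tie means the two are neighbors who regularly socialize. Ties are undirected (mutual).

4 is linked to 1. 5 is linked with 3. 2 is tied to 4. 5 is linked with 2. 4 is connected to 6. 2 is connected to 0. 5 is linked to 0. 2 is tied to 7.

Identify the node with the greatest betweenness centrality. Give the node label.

2

Unnormalized betweenness of each node: 0:0, 1:0, 2:15, 3:0, 4:11, 5:6, 6:0, 7:0.
2 has the largest value, 15, making it the main broker — the node through which the most shortest paths run.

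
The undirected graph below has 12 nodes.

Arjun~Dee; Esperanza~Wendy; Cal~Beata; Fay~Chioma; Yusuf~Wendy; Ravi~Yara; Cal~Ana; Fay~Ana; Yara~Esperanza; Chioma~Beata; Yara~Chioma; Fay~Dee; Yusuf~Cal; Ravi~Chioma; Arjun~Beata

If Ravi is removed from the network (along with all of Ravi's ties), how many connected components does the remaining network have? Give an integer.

1

Ravi's neighbors (Chioma and Yara) remain reachable from one another through other ties, so the rest of the network stays in one piece.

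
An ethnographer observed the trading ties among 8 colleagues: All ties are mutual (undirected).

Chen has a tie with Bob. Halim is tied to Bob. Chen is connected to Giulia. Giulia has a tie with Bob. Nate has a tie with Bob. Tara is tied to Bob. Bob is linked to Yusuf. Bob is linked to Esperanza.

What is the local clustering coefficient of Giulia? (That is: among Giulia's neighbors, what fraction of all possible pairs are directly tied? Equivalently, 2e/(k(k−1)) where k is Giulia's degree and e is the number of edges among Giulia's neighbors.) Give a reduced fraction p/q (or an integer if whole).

1

Giulia's neighbors: Bob and Chen (k = 2).
Possible neighbor pairs: C(2,2) = 1. Edges among them: Bob–Chen → e = 1.
Clustering(Giulia) = 1/1.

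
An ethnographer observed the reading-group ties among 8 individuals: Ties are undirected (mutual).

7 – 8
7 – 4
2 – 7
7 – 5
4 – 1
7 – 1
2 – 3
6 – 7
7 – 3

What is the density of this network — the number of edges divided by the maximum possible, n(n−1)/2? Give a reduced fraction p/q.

9/28

There are 9 edges and 8 nodes, so the maximum possible is C(8,2) = 28.
Density = 9/28.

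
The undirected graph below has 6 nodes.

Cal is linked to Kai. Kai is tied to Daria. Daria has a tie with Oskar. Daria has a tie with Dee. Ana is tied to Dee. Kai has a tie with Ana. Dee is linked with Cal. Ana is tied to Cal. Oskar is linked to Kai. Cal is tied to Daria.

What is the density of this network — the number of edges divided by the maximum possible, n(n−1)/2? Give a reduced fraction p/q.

2/3

There are 10 edges and 6 nodes, so the maximum possible is C(6,2) = 15.
Density = 10/15 = 2/3.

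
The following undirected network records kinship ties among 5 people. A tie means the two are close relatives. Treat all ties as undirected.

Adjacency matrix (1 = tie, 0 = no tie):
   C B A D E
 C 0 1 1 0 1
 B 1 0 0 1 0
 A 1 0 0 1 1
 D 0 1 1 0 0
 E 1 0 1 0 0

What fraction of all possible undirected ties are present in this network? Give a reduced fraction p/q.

3/5

There are 6 edges and 5 nodes, so the maximum possible is C(5,2) = 10.
Density = 6/10 = 3/5.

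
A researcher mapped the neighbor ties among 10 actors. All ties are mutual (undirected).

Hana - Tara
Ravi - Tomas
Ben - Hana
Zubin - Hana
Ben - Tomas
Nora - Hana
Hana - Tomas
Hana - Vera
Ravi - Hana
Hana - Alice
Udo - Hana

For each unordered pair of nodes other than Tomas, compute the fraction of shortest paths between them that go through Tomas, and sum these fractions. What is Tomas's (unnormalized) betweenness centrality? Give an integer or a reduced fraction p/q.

1/2

Pairs whose geodesics pass through Tomas — Ravi–Ben: 1/2.
All other pairs contribute 0.
Summing the contributions gives betweenness(Tomas) = 1/2.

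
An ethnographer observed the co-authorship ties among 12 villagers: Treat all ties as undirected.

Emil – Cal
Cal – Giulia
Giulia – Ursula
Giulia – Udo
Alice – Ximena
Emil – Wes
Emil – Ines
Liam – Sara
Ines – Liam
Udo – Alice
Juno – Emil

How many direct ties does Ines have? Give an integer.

Ines is directly tied to Emil and Liam. That is 2 neighbors, so the degree of Ines is 2.

2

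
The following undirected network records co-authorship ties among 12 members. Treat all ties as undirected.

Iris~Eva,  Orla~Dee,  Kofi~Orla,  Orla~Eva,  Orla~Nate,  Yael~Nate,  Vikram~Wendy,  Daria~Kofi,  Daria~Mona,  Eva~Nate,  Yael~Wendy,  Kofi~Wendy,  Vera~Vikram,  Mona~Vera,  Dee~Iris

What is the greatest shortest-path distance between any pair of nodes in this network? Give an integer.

Eccentricity of each node (its greatest distance to any other): Daria:4, Dee:5, Eva:5, Iris:6, Kofi:3, Mona:5, Nate:4, Orla:4, Vera:6, Vikram:5, Wendy:4, Yael:4.
The maximum eccentricity is 6, realized for instance by the pair Iris–Vera via Iris – Eva – Orla – Kofi – Daria – Mona – Vera. So the diameter is 6.

6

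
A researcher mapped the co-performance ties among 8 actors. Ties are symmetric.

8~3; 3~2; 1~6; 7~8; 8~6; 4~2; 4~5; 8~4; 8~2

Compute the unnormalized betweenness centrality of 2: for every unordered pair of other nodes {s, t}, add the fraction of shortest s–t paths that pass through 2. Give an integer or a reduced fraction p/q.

Pairs whose geodesics pass through 2 — 3–5: 1/2; 3–4: 1/2.
All other pairs contribute 0.
Summing the contributions gives betweenness(2) = 1.

1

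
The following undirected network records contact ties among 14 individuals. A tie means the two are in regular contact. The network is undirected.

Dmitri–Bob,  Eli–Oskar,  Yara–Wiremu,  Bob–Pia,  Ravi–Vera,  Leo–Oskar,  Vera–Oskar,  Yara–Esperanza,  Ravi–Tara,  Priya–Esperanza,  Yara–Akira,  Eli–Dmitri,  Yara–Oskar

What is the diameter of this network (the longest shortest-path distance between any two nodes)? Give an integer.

7

Eccentricity of each node (its greatest distance to any other): Akira:6, Bob:6, Dmitri:5, Eli:4, Esperanza:6, Leo:5, Oskar:4, Pia:7, Priya:7, Ravi:6, Tara:7, Vera:5, Wiremu:6, Yara:5.
The maximum eccentricity is 7, realized for instance by the pair Priya–Pia via Priya – Esperanza – Yara – Oskar – Eli – Dmitri – Bob – Pia. So the diameter is 7.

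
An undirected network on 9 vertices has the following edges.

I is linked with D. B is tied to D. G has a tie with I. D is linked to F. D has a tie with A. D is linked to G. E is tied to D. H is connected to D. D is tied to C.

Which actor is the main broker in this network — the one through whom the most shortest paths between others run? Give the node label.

D

Unnormalized betweenness of each node: A:0, B:0, C:0, D:27, E:0, F:0, G:0, H:0, I:0.
D has the largest value, 27, making it the main broker — the node through which the most shortest paths run.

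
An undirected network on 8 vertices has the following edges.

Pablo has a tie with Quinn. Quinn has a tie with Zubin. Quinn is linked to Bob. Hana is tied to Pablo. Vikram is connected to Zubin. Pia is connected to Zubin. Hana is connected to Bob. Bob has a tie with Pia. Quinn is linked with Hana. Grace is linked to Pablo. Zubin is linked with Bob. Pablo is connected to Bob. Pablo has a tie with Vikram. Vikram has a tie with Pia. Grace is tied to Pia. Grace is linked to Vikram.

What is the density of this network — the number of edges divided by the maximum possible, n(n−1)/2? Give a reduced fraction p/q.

There are 16 edges and 8 nodes, so the maximum possible is C(8,2) = 28.
Density = 16/28 = 4/7.

4/7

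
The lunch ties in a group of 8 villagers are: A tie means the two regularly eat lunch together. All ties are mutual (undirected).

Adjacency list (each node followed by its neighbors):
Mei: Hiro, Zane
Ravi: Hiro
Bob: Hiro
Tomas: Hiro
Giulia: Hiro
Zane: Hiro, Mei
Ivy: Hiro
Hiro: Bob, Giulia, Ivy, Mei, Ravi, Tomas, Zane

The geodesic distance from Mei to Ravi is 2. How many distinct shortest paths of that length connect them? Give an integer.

1

The shortest distance is 2, and the only length-2 path is Mei–Hiro–Ravi. So there is exactly 1 shortest path.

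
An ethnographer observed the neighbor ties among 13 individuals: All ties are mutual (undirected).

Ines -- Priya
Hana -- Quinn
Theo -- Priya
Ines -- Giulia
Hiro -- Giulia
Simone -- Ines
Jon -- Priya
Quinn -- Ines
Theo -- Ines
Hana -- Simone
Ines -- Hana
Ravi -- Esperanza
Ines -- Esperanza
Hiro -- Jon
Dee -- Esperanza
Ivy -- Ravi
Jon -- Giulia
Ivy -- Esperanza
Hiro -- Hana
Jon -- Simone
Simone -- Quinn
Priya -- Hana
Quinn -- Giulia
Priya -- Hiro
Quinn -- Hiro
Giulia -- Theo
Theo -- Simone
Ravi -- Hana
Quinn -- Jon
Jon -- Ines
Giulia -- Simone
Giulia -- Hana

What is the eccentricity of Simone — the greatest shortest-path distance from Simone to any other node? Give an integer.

3

Distances from Simone: Dee:3, Esperanza:2, Giulia:1, Hana:1, Hiro:2, Ines:1, Ivy:3, Jon:1, Priya:2, Quinn:1, Ravi:2, Theo:1.
The largest is 3 (to Ivy and Dee), so the eccentricity of Simone is 3.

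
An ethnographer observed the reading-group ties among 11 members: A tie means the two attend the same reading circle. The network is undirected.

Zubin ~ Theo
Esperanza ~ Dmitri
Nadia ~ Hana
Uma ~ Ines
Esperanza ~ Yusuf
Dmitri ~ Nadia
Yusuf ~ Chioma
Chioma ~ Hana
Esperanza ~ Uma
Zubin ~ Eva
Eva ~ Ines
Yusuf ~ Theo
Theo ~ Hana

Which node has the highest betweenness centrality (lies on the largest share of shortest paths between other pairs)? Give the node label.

Esperanza

Unnormalized betweenness of each node: Chioma:3/2, Dmitri:4, Esperanza:83/6, Eva:4, Hana:23/3, Ines:4, Nadia:19/6, Theo:25/2, Uma:7, Yusuf:31/3, Zubin:7.
Esperanza has the largest value, 83/6, making it the main broker — the node through which the most shortest paths run.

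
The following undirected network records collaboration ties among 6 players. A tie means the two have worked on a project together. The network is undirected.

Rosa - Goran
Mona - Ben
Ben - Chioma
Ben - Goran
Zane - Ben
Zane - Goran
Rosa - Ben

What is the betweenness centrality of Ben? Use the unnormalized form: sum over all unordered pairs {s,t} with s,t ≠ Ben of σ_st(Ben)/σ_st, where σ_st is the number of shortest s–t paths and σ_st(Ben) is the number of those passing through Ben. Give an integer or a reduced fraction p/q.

15/2

Pairs whose geodesics pass through Ben — Goran–Mona: 1; Goran–Chioma: 1; Mona–Rosa: 1; Mona–Zane: 1; Mona–Chioma: 1; Rosa–Zane: 1/2; Rosa–Chioma: 1; Zane–Chioma: 1.
All other pairs contribute 0.
Summing the contributions gives betweenness(Ben) = 15/2.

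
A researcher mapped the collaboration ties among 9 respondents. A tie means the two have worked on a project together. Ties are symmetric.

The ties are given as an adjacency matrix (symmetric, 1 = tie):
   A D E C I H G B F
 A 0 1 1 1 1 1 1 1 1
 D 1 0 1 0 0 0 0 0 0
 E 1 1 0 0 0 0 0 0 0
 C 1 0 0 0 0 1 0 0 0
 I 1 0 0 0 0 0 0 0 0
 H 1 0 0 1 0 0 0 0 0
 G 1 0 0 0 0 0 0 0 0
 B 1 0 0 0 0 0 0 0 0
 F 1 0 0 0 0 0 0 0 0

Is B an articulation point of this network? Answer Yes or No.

No

Even without B, every remaining node can still reach every other (the residual graph is connected), so B is not a cut vertex.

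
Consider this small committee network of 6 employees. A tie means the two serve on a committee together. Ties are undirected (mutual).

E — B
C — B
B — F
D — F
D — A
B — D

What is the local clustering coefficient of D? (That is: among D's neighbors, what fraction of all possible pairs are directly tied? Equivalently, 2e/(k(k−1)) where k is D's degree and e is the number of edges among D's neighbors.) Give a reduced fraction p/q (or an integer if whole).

D's neighbors: A, B, and F (k = 3).
Possible neighbor pairs: C(3,2) = 3. Edges among them: B–F → e = 1.
Clustering(D) = 1/3.

1/3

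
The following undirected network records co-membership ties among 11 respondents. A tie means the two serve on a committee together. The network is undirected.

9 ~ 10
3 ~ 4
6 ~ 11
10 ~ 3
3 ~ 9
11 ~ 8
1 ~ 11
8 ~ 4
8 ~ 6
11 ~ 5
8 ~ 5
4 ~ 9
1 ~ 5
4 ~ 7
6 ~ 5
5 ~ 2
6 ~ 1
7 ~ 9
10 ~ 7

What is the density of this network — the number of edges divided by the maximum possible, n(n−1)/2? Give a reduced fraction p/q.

There are 19 edges and 11 nodes, so the maximum possible is C(11,2) = 55.
Density = 19/55.

19/55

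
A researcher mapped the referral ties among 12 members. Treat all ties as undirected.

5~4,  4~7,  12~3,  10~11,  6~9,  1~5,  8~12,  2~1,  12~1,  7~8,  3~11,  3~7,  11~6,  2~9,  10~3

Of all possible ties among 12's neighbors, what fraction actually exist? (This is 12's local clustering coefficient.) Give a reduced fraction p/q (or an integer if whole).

12's neighbors: 1, 3, and 8 (k = 3).
Possible neighbor pairs: C(3,2) = 3. Edges among them: none → e = 0.
Clustering(12) = 0/3 = 0.

0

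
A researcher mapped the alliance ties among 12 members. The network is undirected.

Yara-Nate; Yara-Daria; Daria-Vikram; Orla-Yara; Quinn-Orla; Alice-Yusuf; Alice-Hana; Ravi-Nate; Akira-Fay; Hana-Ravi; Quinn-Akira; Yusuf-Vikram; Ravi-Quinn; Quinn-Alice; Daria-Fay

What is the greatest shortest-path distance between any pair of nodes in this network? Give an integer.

4

Eccentricity of each node (its greatest distance to any other): Akira:3, Alice:3, Daria:4, Fay:4, Hana:4, Nate:4, Orla:3, Quinn:3, Ravi:4, Vikram:4, Yara:3, Yusuf:4.
The maximum eccentricity is 4, realized for instance by the pair Fay–Hana via Fay – Akira – Quinn – Ravi – Hana. So the diameter is 4.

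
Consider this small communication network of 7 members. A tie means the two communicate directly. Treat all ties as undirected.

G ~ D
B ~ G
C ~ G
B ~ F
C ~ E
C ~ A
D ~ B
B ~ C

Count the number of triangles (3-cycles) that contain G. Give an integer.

G's neighbors: B, C, and D.
Neighbor pairs that are themselves tied: G–B–C; G–B–D. Each forms one triangle with G, for 2 in total.

2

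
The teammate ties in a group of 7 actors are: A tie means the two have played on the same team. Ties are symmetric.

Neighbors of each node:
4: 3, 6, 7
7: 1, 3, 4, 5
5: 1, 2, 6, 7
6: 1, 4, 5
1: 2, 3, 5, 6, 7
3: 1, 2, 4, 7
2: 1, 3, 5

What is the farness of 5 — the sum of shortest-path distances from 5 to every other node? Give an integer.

Distances from 5: 1:1, 2:1, 3:2, 4:2, 6:1, 7:1.
Sum = 1 + 1 + 2 + 2 + 1 + 1 = 8.

8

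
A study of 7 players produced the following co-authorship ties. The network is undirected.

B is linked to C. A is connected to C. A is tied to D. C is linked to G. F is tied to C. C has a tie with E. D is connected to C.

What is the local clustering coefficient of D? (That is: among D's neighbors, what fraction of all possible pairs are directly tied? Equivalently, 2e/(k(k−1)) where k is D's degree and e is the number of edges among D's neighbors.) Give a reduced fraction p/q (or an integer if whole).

D's neighbors: A and C (k = 2).
Possible neighbor pairs: C(2,2) = 1. Edges among them: A–C → e = 1.
Clustering(D) = 1/1.

1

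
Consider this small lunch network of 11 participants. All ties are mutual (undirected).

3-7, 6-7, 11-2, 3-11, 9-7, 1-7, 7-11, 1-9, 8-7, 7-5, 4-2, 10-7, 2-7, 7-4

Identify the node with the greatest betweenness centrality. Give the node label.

Unnormalized betweenness of each node: 1:0, 2:1/2, 3:0, 4:0, 5:0, 6:0, 7:40, 8:0, 9:0, 10:0, 11:1/2.
7 has the largest value, 40, making it the main broker — the node through which the most shortest paths run.

7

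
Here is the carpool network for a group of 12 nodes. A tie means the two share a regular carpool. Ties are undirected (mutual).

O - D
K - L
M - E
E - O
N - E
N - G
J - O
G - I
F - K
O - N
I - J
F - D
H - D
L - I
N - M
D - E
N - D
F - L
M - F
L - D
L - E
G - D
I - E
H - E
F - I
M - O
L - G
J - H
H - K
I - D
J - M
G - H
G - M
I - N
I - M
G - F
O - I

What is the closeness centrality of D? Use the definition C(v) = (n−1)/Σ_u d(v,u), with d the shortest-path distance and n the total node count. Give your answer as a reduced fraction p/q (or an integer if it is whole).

Distances from D: E:1, F:1, G:1, H:1, I:1, J:2, K:2, L:1, M:2, N:1, O:1. Sum = 14.
n = 12, so closeness = 11/14.

11/14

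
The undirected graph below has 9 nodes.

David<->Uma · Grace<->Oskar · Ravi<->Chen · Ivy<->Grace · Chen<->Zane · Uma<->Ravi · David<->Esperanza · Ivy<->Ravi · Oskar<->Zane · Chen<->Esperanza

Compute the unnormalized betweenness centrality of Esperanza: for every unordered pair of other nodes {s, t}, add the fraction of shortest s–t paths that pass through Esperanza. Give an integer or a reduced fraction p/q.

3

Pairs whose geodesics pass through Esperanza — Oskar–David: 1; David–Chen: 1; David–Zane: 1.
All other pairs contribute 0.
Summing the contributions gives betweenness(Esperanza) = 3.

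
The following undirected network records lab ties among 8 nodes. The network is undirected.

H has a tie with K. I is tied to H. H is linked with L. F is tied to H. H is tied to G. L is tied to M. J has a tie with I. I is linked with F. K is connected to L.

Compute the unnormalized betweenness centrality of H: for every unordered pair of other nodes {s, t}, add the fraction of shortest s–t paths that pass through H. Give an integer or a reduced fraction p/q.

15

Pairs whose geodesics pass through H — F–M: 1; F–G: 1; F–K: 1; F–L: 1; M–G: 1; M–J: 1; M–I: 1; G–K: 1; G–J: 1; G–I: 1; G–L: 1; K–J: 1; K–I: 1; J–L: 1 … (+1 more pairs).
All other pairs contribute 0.
Summing the contributions gives betweenness(H) = 15.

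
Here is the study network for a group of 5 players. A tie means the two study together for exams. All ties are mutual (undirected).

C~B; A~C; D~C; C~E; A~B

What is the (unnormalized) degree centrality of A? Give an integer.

A is directly tied to B and C. That is 2 neighbors, so the degree of A is 2.

2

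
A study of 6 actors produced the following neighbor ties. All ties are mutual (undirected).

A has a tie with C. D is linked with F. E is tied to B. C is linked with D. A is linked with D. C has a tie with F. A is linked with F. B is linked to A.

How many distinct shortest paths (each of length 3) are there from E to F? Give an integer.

1

The shortest distance is 3, and the only length-3 path is E–B–A–F. So there is exactly 1 shortest path.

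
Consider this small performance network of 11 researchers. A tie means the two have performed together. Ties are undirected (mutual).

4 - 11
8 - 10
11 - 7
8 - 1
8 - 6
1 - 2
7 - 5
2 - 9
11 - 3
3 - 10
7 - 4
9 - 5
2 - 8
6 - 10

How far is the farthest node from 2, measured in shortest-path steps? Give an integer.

4

Distances from 2: 1:1, 3:3, 4:4, 5:2, 6:2, 7:3, 8:1, 9:1, 10:2, 11:4.
The largest is 4 (to 11 and 4), so the eccentricity of 2 is 4.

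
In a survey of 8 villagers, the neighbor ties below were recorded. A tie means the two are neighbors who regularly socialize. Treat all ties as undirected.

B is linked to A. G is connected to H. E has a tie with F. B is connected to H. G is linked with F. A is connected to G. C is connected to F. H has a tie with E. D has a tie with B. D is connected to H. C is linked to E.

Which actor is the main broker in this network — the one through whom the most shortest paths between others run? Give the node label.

H

Unnormalized betweenness of each node: A:5/6, B:11/6, C:0, D:0, E:13/3, F:17/6, G:29/6, H:25/3.
H has the largest value, 25/3, making it the main broker — the node through which the most shortest paths run.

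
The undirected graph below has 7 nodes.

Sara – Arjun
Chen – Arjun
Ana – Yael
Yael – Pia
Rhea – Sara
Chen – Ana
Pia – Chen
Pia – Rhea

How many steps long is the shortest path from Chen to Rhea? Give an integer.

One shortest route is Chen – Pia – Rhea, which uses 2 edges, and Chen and Rhea are not directly tied, so nothing shorter exists. So d(Chen,Rhea) = 2.

2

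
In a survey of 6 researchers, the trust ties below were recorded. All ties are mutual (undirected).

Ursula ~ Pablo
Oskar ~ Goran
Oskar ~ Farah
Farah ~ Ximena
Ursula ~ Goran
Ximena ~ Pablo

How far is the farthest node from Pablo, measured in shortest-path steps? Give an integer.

Distances from Pablo: Farah:2, Goran:2, Oskar:3, Ursula:1, Ximena:1.
The largest is 3 (to Oskar), so the eccentricity of Pablo is 3.

3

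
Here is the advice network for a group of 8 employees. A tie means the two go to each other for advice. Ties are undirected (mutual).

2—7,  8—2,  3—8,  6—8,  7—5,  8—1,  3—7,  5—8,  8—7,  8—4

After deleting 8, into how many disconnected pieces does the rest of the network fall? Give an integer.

Without 8, the remaining ties split the others into: {4}; {2, 3, 5, 7}; {1}; {6}.
That's 4 separate components.

4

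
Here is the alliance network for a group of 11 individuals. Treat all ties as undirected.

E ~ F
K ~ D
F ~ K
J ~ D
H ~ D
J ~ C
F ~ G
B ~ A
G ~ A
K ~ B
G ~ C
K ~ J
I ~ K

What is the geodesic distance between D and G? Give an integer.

One shortest route is D – J – C – G, which uses 3 edges, and at distance 2 from D we only reach {B, C, F, I}, which does not include G. So d(D,G) = 3.

3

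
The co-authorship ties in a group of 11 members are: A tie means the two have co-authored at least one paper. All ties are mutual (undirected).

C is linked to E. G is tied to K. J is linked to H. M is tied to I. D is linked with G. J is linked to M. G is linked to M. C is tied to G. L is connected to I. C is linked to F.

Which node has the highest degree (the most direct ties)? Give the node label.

Degrees — C:3, D:1, E:1, F:1, G:4, H:1, I:2, J:2, K:1, L:1, M:3.
The maximum is 4, attained only by G.

G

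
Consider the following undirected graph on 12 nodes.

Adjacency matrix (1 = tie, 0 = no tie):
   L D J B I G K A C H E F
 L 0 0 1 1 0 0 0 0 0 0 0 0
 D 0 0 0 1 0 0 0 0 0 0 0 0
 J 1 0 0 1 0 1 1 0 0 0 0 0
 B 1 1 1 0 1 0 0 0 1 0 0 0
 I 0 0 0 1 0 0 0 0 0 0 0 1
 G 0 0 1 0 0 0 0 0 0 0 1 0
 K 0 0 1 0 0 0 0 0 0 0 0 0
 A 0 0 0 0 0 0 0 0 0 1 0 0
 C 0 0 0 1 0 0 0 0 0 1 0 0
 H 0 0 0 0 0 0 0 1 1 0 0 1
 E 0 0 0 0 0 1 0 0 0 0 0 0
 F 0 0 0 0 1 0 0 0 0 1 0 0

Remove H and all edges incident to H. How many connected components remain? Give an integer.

Without H, the remaining ties split the others into: {B, C, D, E, F, G, I, J, K, L}; {A}.
That's 2 separate components.

2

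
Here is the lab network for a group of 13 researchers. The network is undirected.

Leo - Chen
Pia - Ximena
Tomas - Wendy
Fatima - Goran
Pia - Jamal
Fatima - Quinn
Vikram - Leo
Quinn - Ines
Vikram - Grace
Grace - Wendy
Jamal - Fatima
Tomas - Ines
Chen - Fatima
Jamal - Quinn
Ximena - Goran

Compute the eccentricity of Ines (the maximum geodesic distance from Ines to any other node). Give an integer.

4

Distances from Ines: Chen:3, Fatima:2, Goran:3, Grace:3, Jamal:2, Leo:4, Pia:3, Quinn:1, Tomas:1, Vikram:4, Wendy:2, Ximena:4.
The largest is 4 (to Ximena, Leo, and Vikram), so the eccentricity of Ines is 4.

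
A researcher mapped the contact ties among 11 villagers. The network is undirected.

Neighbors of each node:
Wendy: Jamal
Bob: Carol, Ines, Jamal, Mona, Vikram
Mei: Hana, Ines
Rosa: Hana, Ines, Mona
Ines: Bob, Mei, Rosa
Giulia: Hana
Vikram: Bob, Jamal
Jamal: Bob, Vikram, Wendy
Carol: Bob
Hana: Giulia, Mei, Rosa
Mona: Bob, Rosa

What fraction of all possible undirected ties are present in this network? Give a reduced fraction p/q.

There are 13 edges and 11 nodes, so the maximum possible is C(11,2) = 55.
Density = 13/55.

13/55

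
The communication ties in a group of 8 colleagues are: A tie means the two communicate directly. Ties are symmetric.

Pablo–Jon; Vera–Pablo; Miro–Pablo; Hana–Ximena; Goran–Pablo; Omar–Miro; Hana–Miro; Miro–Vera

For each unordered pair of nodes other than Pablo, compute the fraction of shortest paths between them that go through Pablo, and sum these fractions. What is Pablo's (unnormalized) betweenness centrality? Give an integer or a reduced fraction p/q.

Pairs whose geodesics pass through Pablo — Jon–Vera: 1; Jon–Hana: 1; Jon–Omar: 1; Jon–Ximena: 1; Jon–Goran: 1; Jon–Miro: 1; Vera–Goran: 1; Hana–Goran: 1; Omar–Goran: 1; Ximena–Goran: 1; Goran–Miro: 1.
All other pairs contribute 0.
Summing the contributions gives betweenness(Pablo) = 11.

11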